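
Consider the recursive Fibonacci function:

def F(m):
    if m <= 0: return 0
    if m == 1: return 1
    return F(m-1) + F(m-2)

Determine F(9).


Computing F(9) bottom-up:
F(0) = 0
F(1) = 1
F(2) = F(1) + F(0) = 1 + 0 = 1
F(3) = F(2) + F(1) = 1 + 1 = 2
F(4) = F(3) + F(2) = 2 + 1 = 3
F(5) = F(4) + F(3) = 3 + 2 = 5
F(6) = F(5) + F(4) = 5 + 3 = 8
F(7) = F(6) + F(5) = 8 + 5 = 13
F(8) = F(7) + F(6) = 13 + 8 = 21
F(9) = F(8) + F(7) = 21 + 13 = 34

34


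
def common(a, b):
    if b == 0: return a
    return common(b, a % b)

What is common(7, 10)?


common(7, 10) = common(10, 7)
common(10, 7) = common(7, 3)
common(7, 3) = common(3, 1)
common(3, 1) = common(1, 0)
common(1, 0) = 1  (base case)

1


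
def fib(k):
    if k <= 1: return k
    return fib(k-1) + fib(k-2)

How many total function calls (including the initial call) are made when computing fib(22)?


Let C(n) = total calls for fib(n)
C(0) = 1, C(1) = 1
C(2) = 1 + C(1) + C(0) = 1 + 1 + 1 = 3
C(3) = 1 + C(2) + C(1) = 1 + 3 + 1 = 5
C(4) = 1 + C(3) + C(2) = 1 + 5 + 3 = 9
C(5) = 1 + C(4) + C(3) = 1 + 9 + 5 = 15
C(6) = 1 + C(5) + C(4) = 1 + 15 + 9 = 25
C(7) = 1 + C(6) + C(5) = 1 + 25 + 15 = 41
C(8) = 1 + C(7) + C(6) = 1 + 41 + 25 = 67
C(9) = 1 + C(8) + C(7) = 1 + 67 + 41 = 109
C(10) = 1 + C(9) + C(8) = 1 + 109 + 67 = 177
C(11) = 1 + C(10) + C(9) = 1 + 177 + 109 = 287
C(12) = 1 + C(11) + C(10) = 1 + 287 + 177 = 465
C(13) = 1 + C(12) + C(11) = 1 + 465 + 287 = 753
C(14) = 1 + C(13) + C(12) = 1 + 753 + 465 = 1219
C(15) = 1 + C(14) + C(13) = 1 + 1219 + 753 = 1973
C(16) = 1 + C(15) + C(14) = 1 + 1973 + 1219 = 3193
C(17) = 1 + C(16) + C(15) = 1 + 3193 + 1973 = 5167
C(18) = 1 + C(17) + C(16) = 1 + 5167 + 3193 = 8361
C(19) = 1 + C(18) + C(17) = 1 + 8361 + 5167 = 13529
C(20) = 1 + C(19) + C(18) = 1 + 13529 + 8361 = 21891
C(21) = 1 + C(20) + C(19) = 1 + 21891 + 13529 = 35421
C(22) = 1 + C(21) + C(20) = 1 + 35421 + 21891 = 57313

57313


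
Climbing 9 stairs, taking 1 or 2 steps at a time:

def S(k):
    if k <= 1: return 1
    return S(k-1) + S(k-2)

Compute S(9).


Building up from base cases:
S(0) = 1
S(1) = 1
S(2) = S(1) + S(0) = 1 + 1 = 2
S(3) = S(2) + S(1) = 2 + 1 = 3
S(4) = S(3) + S(2) = 3 + 2 = 5
S(5) = S(4) + S(3) = 5 + 3 = 8
S(6) = S(5) + S(4) = 8 + 5 = 13
S(7) = S(6) + S(5) = 13 + 8 = 21
S(8) = S(7) + S(6) = 21 + 13 = 34
S(9) = S(8) + S(7) = 34 + 21 = 55

55


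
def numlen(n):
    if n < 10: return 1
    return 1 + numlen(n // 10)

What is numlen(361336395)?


numlen(361336395) = 1 + numlen(36133639)
numlen(36133639) = 1 + numlen(3613363)
numlen(3613363) = 1 + numlen(361336)
numlen(361336) = 1 + numlen(36133)
numlen(36133) = 1 + numlen(3613)
numlen(3613) = 1 + numlen(361)
numlen(361) = 1 + numlen(36)
numlen(36) = 1 + numlen(3)
numlen(3) = 1  (base case: 3 < 10)
Unwinding: 1 + 1 + 1 + 1 + 1 + 1 + 1 + 1 + 1 = 9

9


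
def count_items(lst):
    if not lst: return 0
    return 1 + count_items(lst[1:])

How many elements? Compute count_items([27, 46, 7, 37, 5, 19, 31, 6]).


count_items([27, 46, 7, 37, 5, 19, 31, 6]) = 1 + count_items([46, 7, 37, 5, 19, 31, 6])
count_items([46, 7, 37, 5, 19, 31, 6]) = 1 + count_items([7, 37, 5, 19, 31, 6])
count_items([7, 37, 5, 19, 31, 6]) = 1 + count_items([37, 5, 19, 31, 6])
count_items([37, 5, 19, 31, 6]) = 1 + count_items([5, 19, 31, 6])
count_items([5, 19, 31, 6]) = 1 + count_items([19, 31, 6])
count_items([19, 31, 6]) = 1 + count_items([31, 6])
count_items([31, 6]) = 1 + count_items([6])
count_items([6]) = 1 + count_items([])
count_items([]) = 0  (base case)
Unwinding: 1 + 1 + 1 + 1 + 1 + 1 + 1 + 1 + 0 = 8

8


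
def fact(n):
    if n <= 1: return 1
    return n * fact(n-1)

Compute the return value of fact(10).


fact(10)
= 10 * fact(9)
= 10 * 9 * fact(8)
= 10 * 9 * 8 * fact(7)
= 10 * 9 * 8 * 7 * fact(6)
= 10 * 9 * 8 * 7 * 6 * fact(5)
= 10 * 9 * 8 * 7 * 6 * 5 * fact(4)
= 10 * 9 * 8 * 7 * 6 * 5 * 4 * fact(3)
= 10 * 9 * 8 * 7 * 6 * 5 * 4 * 3 * fact(2)
= 10 * 9 * 8 * 7 * 6 * 5 * 4 * 3 * 2 * fact(1)
= 10 * 9 * 8 * 7 * 6 * 5 * 4 * 3 * 2 * 1
= 3628800

3628800


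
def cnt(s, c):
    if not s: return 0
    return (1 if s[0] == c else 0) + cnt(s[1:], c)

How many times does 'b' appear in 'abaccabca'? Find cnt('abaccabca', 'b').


s[0]='a' != 'b' -> 0
s[0]='b' == 'b' -> 1
s[0]='a' != 'b' -> 0
s[0]='c' != 'b' -> 0
s[0]='c' != 'b' -> 0
s[0]='a' != 'b' -> 0
s[0]='b' == 'b' -> 1
s[0]='c' != 'b' -> 0
s[0]='a' != 'b' -> 0
Sum: 0 + 1 + 0 + 0 + 0 + 0 + 1 + 0 + 0 = 2

2


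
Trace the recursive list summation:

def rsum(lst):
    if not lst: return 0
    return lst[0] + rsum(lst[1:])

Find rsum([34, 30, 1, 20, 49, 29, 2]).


rsum([34, 30, 1, 20, 49, 29, 2]) = 34 + rsum([30, 1, 20, 49, 29, 2])
rsum([30, 1, 20, 49, 29, 2]) = 30 + rsum([1, 20, 49, 29, 2])
rsum([1, 20, 49, 29, 2]) = 1 + rsum([20, 49, 29, 2])
rsum([20, 49, 29, 2]) = 20 + rsum([49, 29, 2])
rsum([49, 29, 2]) = 49 + rsum([29, 2])
rsum([29, 2]) = 29 + rsum([2])
rsum([2]) = 2 + rsum([])
rsum([]) = 0  (base case)
Total: 34 + 30 + 1 + 20 + 49 + 29 + 2 + 0 = 165

165


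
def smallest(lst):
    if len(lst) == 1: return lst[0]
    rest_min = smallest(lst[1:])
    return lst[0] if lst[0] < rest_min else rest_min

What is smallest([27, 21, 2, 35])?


smallest([27, 21, 2, 35]): compare 27 with smallest([21, 2, 35])
smallest([21, 2, 35]): compare 21 with smallest([2, 35])
smallest([2, 35]): compare 2 with smallest([35])
smallest([35]) = 35  (base case)
Compare 2 with 35 -> 2
Compare 21 with 2 -> 2
Compare 27 with 2 -> 2

2


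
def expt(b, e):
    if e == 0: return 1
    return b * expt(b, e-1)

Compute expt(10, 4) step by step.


expt(10, 4)
= 10 * expt(10, 3)
= 10 * 10 * expt(10, 2)
= 10 * 10 * 10 * expt(10, 1)
= 10 * 10 * 10 * 10 * expt(10, 0)
= 10 * 10 * 10 * 10 * 1
= 10000

10000


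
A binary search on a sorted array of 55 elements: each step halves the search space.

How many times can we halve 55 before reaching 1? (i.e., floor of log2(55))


55 / 2 = 27
27 / 2 = 13
13 / 2 = 6
6 / 2 = 3
3 / 2 = 1
Reached 1 after 5 halvings

5


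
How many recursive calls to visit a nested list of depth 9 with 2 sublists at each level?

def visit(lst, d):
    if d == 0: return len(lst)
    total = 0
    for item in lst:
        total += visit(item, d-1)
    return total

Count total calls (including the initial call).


At depth 0 (root): 1 call
At depth 1: each of 1 parents calls visit on 2 children = 2 calls
At depth 2: each of 2 parents calls visit on 2 children = 4 calls
At depth 3: each of 4 parents calls visit on 2 children = 8 calls
At depth 4: each of 8 parents calls visit on 2 children = 16 calls
At depth 5: each of 16 parents calls visit on 2 children = 32 calls
At depth 6: each of 32 parents calls visit on 2 children = 64 calls
At depth 7: each of 64 parents calls visit on 2 children = 128 calls
At depth 8: each of 128 parents calls visit on 2 children = 256 calls
At depth 9: each of 256 parents calls visit on 2 children = 512 calls
Total: 1 + 2 + 4 + 8 + 16 + 32 + 64 + 128 + 256 + 512 = 1023

1023


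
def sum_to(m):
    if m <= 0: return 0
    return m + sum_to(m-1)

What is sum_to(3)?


sum_to(3)
= 3 + 2 + 1 + sum_to(0)
= 3 + 2 + 1 + 0
= 6

6


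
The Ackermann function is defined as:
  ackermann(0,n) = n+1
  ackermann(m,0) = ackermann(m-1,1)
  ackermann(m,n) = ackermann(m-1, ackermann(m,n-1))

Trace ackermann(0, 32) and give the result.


ackermann(0, 32) = 33
Result: ackermann(0, 32) = 33

33


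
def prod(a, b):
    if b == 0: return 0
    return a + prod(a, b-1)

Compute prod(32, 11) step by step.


prod(32, 11) = 32 + prod(32, 10)
prod(32, 10) = 32 + prod(32, 9)
prod(32, 9) = 32 + prod(32, 8)
prod(32, 8) = 32 + prod(32, 7)
prod(32, 7) = 32 + prod(32, 6)
prod(32, 6) = 32 + prod(32, 5)
prod(32, 5) = 32 + prod(32, 4)
prod(32, 4) = 32 + prod(32, 3)
prod(32, 3) = 32 + prod(32, 2)
prod(32, 2) = 32 + prod(32, 1)
prod(32, 1) = 32 + prod(32, 0)
prod(32, 0) = 0  (base case)
Total: 32 + 32 + 32 + 32 + 32 + 32 + 32 + 32 + 32 + 32 + 32 + 0 = 352

352


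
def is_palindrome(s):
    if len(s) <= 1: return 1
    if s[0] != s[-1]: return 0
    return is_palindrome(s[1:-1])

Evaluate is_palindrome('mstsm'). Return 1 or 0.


is_palindrome('mstsm'): s[0]='m' == s[-1]='m' -> check is_palindrome('sts')
is_palindrome('sts'): s[0]='s' == s[-1]='s' -> check is_palindrome('t')
is_palindrome('t'): len <= 1 -> return 1  (base case)
Result: 1 (palindrome)

1


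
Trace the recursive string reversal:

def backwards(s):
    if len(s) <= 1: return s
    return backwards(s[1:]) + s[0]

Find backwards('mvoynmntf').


backwards('mvoynmntf') = backwards('voynmntf') + 'm'
backwards('voynmntf') = backwards('oynmntf') + 'v'
backwards('oynmntf') = backwards('ynmntf') + 'o'
backwards('ynmntf') = backwards('nmntf') + 'y'
backwards('nmntf') = backwards('mntf') + 'n'
backwards('mntf') = backwards('ntf') + 'm'
backwards('ntf') = backwards('tf') + 'n'
backwards('tf') = backwards('f') + 't'
backwards('f') = 'f'  (base case)
Concatenating: 'f' + 't' + 'n' + 'm' + 'n' + 'y' + 'o' + 'v' + 'm' = 'ftnmnyovm'

ftnmnyovm


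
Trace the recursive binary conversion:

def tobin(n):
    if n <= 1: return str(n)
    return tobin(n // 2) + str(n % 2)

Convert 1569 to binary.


tobin(1569) = tobin(784) + '1'
tobin(784) = tobin(392) + '0'
tobin(392) = tobin(196) + '0'
tobin(196) = tobin(98) + '0'
tobin(98) = tobin(49) + '0'
tobin(49) = tobin(24) + '1'
tobin(24) = tobin(12) + '0'
tobin(12) = tobin(6) + '0'
tobin(6) = tobin(3) + '0'
tobin(3) = tobin(1) + '1'
tobin(1) = '1'  (base case)
Concatenating: '1' + '1' + '0' + '0' + '0' + '1' + '0' + '0' + '0' + '0' + '1' = '11000100001'

11000100001


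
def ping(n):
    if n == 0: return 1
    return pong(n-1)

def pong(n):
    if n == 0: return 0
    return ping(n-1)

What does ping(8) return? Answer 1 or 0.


ping(8) = pong(7)
pong(7) = ping(6)
ping(6) = pong(5)
pong(5) = ping(4)
ping(4) = pong(3)
pong(3) = ping(2)
ping(2) = pong(1)
pong(1) = ping(0)
ping(0) = 1  (base case)
Result: 1

1


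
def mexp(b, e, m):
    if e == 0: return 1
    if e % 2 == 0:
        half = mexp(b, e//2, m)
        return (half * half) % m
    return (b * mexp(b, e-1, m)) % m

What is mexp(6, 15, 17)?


mexp(6, 15, 17): e is odd, compute mexp(6, 14, 17)
  mexp(6, 14, 17): e is even, compute mexp(6, 7, 17)
    mexp(6, 7, 17): e is odd, compute mexp(6, 6, 17)
      mexp(6, 6, 17): e is even, compute mexp(6, 3, 17)
        mexp(6, 3, 17): e is odd, compute mexp(6, 2, 17)
          mexp(6, 2, 17): e is even, compute mexp(6, 1, 17)
          mexp(6, 1, 17): e is odd, compute mexp(6, 0, 17)
          mexp(6, 0, 17) = 1
          (6 * 1) % 17 = 6
          half=6, (6*6) % 17 = 2
        (6 * 2) % 17 = 12
      half=12, (12*12) % 17 = 8
    (6 * 8) % 17 = 14
  half=14, (14*14) % 17 = 9
(6 * 9) % 17 = 3

3


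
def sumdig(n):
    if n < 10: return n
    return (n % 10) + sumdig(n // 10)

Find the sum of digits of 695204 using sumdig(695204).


sumdig(695204) = 4 + sumdig(69520)
sumdig(69520) = 0 + sumdig(6952)
sumdig(6952) = 2 + sumdig(695)
sumdig(695) = 5 + sumdig(69)
sumdig(69) = 9 + sumdig(6)
sumdig(6) = 6  (base case)
Total: 4 + 0 + 2 + 5 + 9 + 6 = 26

26


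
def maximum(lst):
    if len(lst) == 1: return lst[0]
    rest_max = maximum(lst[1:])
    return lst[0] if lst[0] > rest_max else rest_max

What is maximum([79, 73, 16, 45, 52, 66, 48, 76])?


maximum([79, 73, 16, 45, 52, 66, 48, 76]): compare 79 with maximum([73, 16, 45, 52, 66, 48, 76])
maximum([73, 16, 45, 52, 66, 48, 76]): compare 73 with maximum([16, 45, 52, 66, 48, 76])
maximum([16, 45, 52, 66, 48, 76]): compare 16 with maximum([45, 52, 66, 48, 76])
maximum([45, 52, 66, 48, 76]): compare 45 with maximum([52, 66, 48, 76])
maximum([52, 66, 48, 76]): compare 52 with maximum([66, 48, 76])
maximum([66, 48, 76]): compare 66 with maximum([48, 76])
maximum([48, 76]): compare 48 with maximum([76])
maximum([76]) = 76  (base case)
Compare 48 with 76 -> 76
Compare 66 with 76 -> 76
Compare 52 with 76 -> 76
Compare 45 with 76 -> 76
Compare 16 with 76 -> 76
Compare 73 with 76 -> 76
Compare 79 with 76 -> 79

79


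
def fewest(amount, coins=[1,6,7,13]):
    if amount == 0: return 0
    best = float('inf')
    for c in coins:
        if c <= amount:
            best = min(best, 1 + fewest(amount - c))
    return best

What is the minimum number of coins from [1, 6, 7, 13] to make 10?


Building up with DP:
fewest(0) = 0
fewest(1) = min(1+fewest(0)=1+0=1) = 1
fewest(2) = min(1+fewest(1)=1+1=2) = 2
fewest(3) = min(1+fewest(2)=1+2=3) = 3
fewest(4) = min(1+fewest(3)=1+3=4) = 4
fewest(5) = min(1+fewest(4)=1+4=5) = 5
fewest(6) = min(1+fewest(5)=1+5=6, 1+fewest(0)=1+0=1) = 1
fewest(7) = min(1+fewest(6)=1+1=2, 1+fewest(1)=1+1=2, 1+fewest(0)=1+0=1) = 1
fewest(8) = min(1+fewest(7)=1+1=2, 1+fewest(2)=1+2=3, 1+fewest(1)=1+1=2) = 2
fewest(9) = min(1+fewest(8)=1+2=3, 1+fewest(3)=1+3=4, 1+fewest(2)=1+2=3) = 3
fewest(10) = min(1+fewest(9)=1+3=4, 1+fewest(4)=1+4=5, 1+fewest(3)=1+3=4) = 4

4


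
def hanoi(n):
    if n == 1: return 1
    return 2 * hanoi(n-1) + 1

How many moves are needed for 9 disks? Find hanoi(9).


hanoi(9) = 2 * hanoi(8) + 1
hanoi(8) = 2 * hanoi(7) + 1
hanoi(7) = 2 * hanoi(6) + 1
hanoi(6) = 2 * hanoi(5) + 1
hanoi(5) = 2 * hanoi(4) + 1
hanoi(4) = 2 * hanoi(3) + 1
hanoi(3) = 2 * hanoi(2) + 1
hanoi(2) = 2 * hanoi(1) + 1
hanoi(1) = 1  (base case)
hanoi(2) = 2 * 1 + 1 = 3
hanoi(3) = 2 * 3 + 1 = 7
hanoi(4) = 2 * 7 + 1 = 15
hanoi(5) = 2 * 15 + 1 = 31
hanoi(6) = 2 * 31 + 1 = 63
hanoi(7) = 2 * 63 + 1 = 127
hanoi(8) = 2 * 127 + 1 = 255
hanoi(9) = 2 * 255 + 1 = 511

511


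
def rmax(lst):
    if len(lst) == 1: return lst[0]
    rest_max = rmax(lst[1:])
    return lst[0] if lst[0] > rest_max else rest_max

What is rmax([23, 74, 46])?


rmax([23, 74, 46]): compare 23 with rmax([74, 46])
rmax([74, 46]): compare 74 with rmax([46])
rmax([46]) = 46  (base case)
Compare 74 with 46 -> 74
Compare 23 with 74 -> 74

74


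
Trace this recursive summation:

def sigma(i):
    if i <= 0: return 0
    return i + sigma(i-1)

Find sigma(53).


sigma(53)
= 53 + 52 + 51 + 50 + 49 + 48 + 47 + 46 + 45 + 44 + 43 + 42 + 41 + 40 + 39 + 38 + 37 + 36 + 35 + 34 + 33 + 32 + 31 + 30 + 29 + 28 + 27 + 26 + 25 + 24 + 23 + 22 + 21 + 20 + 19 + 18 + 17 + 16 + 15 + 14 + 13 + 12 + 11 + 10 + 9 + 8 + 7 + 6 + 5 + 4 + 3 + 2 + 1 + sigma(0)
= 53 + 52 + 51 + 50 + 49 + 48 + 47 + 46 + 45 + 44 + 43 + 42 + 41 + 40 + 39 + 38 + 37 + 36 + 35 + 34 + 33 + 32 + 31 + 30 + 29 + 28 + 27 + 26 + 25 + 24 + 23 + 22 + 21 + 20 + 19 + 18 + 17 + 16 + 15 + 14 + 13 + 12 + 11 + 10 + 9 + 8 + 7 + 6 + 5 + 4 + 3 + 2 + 1 + 0
= 1431

1431


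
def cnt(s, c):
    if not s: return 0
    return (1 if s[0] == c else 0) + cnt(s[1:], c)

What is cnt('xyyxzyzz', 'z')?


s[0]='x' != 'z' -> 0
s[0]='y' != 'z' -> 0
s[0]='y' != 'z' -> 0
s[0]='x' != 'z' -> 0
s[0]='z' == 'z' -> 1
s[0]='y' != 'z' -> 0
s[0]='z' == 'z' -> 1
s[0]='z' == 'z' -> 1
Sum: 0 + 0 + 0 + 0 + 1 + 0 + 1 + 1 = 3

3


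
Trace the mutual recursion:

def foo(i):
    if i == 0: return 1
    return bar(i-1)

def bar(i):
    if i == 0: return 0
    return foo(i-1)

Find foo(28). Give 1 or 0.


foo(28) = bar(27)
bar(27) = foo(26)
foo(26) = bar(25)
bar(25) = foo(24)
foo(24) = bar(23)
bar(23) = foo(22)
foo(22) = bar(21)
bar(21) = foo(20)
foo(20) = bar(19)
bar(19) = foo(18)
foo(18) = bar(17)
bar(17) = foo(16)
foo(16) = bar(15)
bar(15) = foo(14)
foo(14) = bar(13)
bar(13) = foo(12)
foo(12) = bar(11)
bar(11) = foo(10)
foo(10) = bar(9)
bar(9) = foo(8)
foo(8) = bar(7)
bar(7) = foo(6)
foo(6) = bar(5)
bar(5) = foo(4)
foo(4) = bar(3)
bar(3) = foo(2)
foo(2) = bar(1)
bar(1) = foo(0)
foo(0) = 1  (base case)
Result: 1

1


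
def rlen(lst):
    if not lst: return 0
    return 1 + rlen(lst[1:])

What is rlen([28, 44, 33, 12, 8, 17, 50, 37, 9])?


rlen([28, 44, 33, 12, 8, 17, 50, 37, 9]) = 1 + rlen([44, 33, 12, 8, 17, 50, 37, 9])
rlen([44, 33, 12, 8, 17, 50, 37, 9]) = 1 + rlen([33, 12, 8, 17, 50, 37, 9])
rlen([33, 12, 8, 17, 50, 37, 9]) = 1 + rlen([12, 8, 17, 50, 37, 9])
rlen([12, 8, 17, 50, 37, 9]) = 1 + rlen([8, 17, 50, 37, 9])
rlen([8, 17, 50, 37, 9]) = 1 + rlen([17, 50, 37, 9])
rlen([17, 50, 37, 9]) = 1 + rlen([50, 37, 9])
rlen([50, 37, 9]) = 1 + rlen([37, 9])
rlen([37, 9]) = 1 + rlen([9])
rlen([9]) = 1 + rlen([])
rlen([]) = 0  (base case)
Unwinding: 1 + 1 + 1 + 1 + 1 + 1 + 1 + 1 + 1 + 0 = 9

9


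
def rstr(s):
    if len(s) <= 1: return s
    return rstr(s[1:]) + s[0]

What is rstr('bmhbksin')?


rstr('bmhbksin') = rstr('mhbksin') + 'b'
rstr('mhbksin') = rstr('hbksin') + 'm'
rstr('hbksin') = rstr('bksin') + 'h'
rstr('bksin') = rstr('ksin') + 'b'
rstr('ksin') = rstr('sin') + 'k'
rstr('sin') = rstr('in') + 's'
rstr('in') = rstr('n') + 'i'
rstr('n') = 'n'  (base case)
Concatenating: 'n' + 'i' + 's' + 'k' + 'b' + 'h' + 'm' + 'b' = 'niskbhmb'

niskbhmb


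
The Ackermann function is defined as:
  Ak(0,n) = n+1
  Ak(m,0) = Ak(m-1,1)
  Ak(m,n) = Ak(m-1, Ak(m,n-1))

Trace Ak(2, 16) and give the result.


Ak(2, 16) = Ak(1, Ak(2, 15))
  Ak(2, 15) = Ak(1, Ak(2, 14))
    Ak(2, 14) = Ak(1, Ak(2, 13))
      Ak(2, 13) = Ak(1, Ak(2, 12))
        Ak(2, 12) = Ak(1, Ak(2, 11))
          Ak(2, 11) = Ak(1, Ak(2, 10))
          Ak(2, 10) = Ak(1, Ak(2, 9))
          Ak(2, 9) = Ak(1, Ak(2, 8))
          Ak(2, 8) = Ak(1, Ak(2, 7))
          Ak(2, 7) = Ak(1, Ak(2, 6))
          Ak(2, 6) = Ak(1, Ak(2, 5))
          Ak(2, 5) = Ak(1, Ak(2, 4))
          Ak(2, 4) = Ak(1, Ak(2, 3))
          Ak(2, 3) = Ak(1, Ak(2, 2))
          Ak(2, 2) = Ak(1, Ak(2, 1))
          Ak(2, 1) = Ak(1, Ak(2, 0))
          Ak(2, 0) = Ak(1, 1)
          Ak(1, 1) = Ak(0, Ak(1, 0))
          Ak(1, 0) = Ak(0, 1)
          Ak(0, 1) = 2
            = Ak(0, 2)
          Ak(0, 2) = 3
            = Ak(1, 3)
          Ak(1, 3) = Ak(0, Ak(1, 2))
          Ak(1, 2) = Ak(0, Ak(1, 1))
... (trace truncated)
Result: Ak(2, 16) = 35

35


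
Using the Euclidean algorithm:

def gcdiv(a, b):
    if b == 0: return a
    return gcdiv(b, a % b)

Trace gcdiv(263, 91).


gcdiv(263, 91) = gcdiv(91, 81)
gcdiv(91, 81) = gcdiv(81, 10)
gcdiv(81, 10) = gcdiv(10, 1)
gcdiv(10, 1) = gcdiv(1, 0)
gcdiv(1, 0) = 1  (base case)

1


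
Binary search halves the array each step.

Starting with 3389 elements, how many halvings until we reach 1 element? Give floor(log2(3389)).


3389 / 2 = 1694
1694 / 2 = 847
847 / 2 = 423
423 / 2 = 211
211 / 2 = 105
105 / 2 = 52
52 / 2 = 26
26 / 2 = 13
13 / 2 = 6
6 / 2 = 3
3 / 2 = 1
Reached 1 after 11 halvings

11


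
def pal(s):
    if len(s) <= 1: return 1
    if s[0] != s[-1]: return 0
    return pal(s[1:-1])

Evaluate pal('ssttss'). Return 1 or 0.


pal('ssttss'): s[0]='s' == s[-1]='s' -> check pal('stts')
pal('stts'): s[0]='s' == s[-1]='s' -> check pal('tt')
pal('tt'): s[0]='t' == s[-1]='t' -> check pal('')
pal(''): len <= 1 -> return 1  (base case)
Result: 1 (palindrome)

1


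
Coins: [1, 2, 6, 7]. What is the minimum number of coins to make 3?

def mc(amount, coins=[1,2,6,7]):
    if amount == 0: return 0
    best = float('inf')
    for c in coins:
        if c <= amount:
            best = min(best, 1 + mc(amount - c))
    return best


Building up with DP:
mc(0) = 0
mc(1) = min(1+mc(0)=1+0=1) = 1
mc(2) = min(1+mc(1)=1+1=2, 1+mc(0)=1+0=1) = 1
mc(3) = min(1+mc(2)=1+1=2, 1+mc(1)=1+1=2) = 2

2


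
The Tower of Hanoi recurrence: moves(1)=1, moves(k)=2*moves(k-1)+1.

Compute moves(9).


moves(9) = 2 * moves(8) + 1
moves(8) = 2 * moves(7) + 1
moves(7) = 2 * moves(6) + 1
moves(6) = 2 * moves(5) + 1
moves(5) = 2 * moves(4) + 1
moves(4) = 2 * moves(3) + 1
moves(3) = 2 * moves(2) + 1
moves(2) = 2 * moves(1) + 1
moves(1) = 1  (base case)
moves(2) = 2 * 1 + 1 = 3
moves(3) = 2 * 3 + 1 = 7
moves(4) = 2 * 7 + 1 = 15
moves(5) = 2 * 15 + 1 = 31
moves(6) = 2 * 31 + 1 = 63
moves(7) = 2 * 63 + 1 = 127
moves(8) = 2 * 127 + 1 = 255
moves(9) = 2 * 255 + 1 = 511

511


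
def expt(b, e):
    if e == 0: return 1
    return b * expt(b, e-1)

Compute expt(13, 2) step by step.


expt(13, 2)
= 13 * expt(13, 1)
= 13 * 13 * expt(13, 0)
= 13 * 13 * 1
= 169

169


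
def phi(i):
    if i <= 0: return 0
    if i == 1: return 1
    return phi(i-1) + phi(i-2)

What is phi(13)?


Computing phi(13) bottom-up:
phi(0) = 0
phi(1) = 1
phi(2) = phi(1) + phi(0) = 1 + 0 = 1
phi(3) = phi(2) + phi(1) = 1 + 1 = 2
phi(4) = phi(3) + phi(2) = 2 + 1 = 3
phi(5) = phi(4) + phi(3) = 3 + 2 = 5
phi(6) = phi(5) + phi(4) = 5 + 3 = 8
phi(7) = phi(6) + phi(5) = 8 + 5 = 13
phi(8) = phi(7) + phi(6) = 13 + 8 = 21
phi(9) = phi(8) + phi(7) = 21 + 13 = 34
phi(10) = phi(9) + phi(8) = 34 + 21 = 55
phi(11) = phi(10) + phi(9) = 55 + 34 = 89
phi(12) = phi(11) + phi(10) = 89 + 55 = 144
phi(13) = phi(12) + phi(11) = 144 + 89 = 233

233


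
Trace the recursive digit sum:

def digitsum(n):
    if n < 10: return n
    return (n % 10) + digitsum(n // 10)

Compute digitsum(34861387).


digitsum(34861387) = 7 + digitsum(3486138)
digitsum(3486138) = 8 + digitsum(348613)
digitsum(348613) = 3 + digitsum(34861)
digitsum(34861) = 1 + digitsum(3486)
digitsum(3486) = 6 + digitsum(348)
digitsum(348) = 8 + digitsum(34)
digitsum(34) = 4 + digitsum(3)
digitsum(3) = 3  (base case)
Total: 7 + 8 + 3 + 1 + 6 + 8 + 4 + 3 = 40

40


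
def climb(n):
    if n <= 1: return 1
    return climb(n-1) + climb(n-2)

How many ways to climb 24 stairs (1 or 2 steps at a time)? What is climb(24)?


Building up from base cases:
climb(0) = 1
climb(1) = 1
climb(2) = climb(1) + climb(0) = 1 + 1 = 2
climb(3) = climb(2) + climb(1) = 2 + 1 = 3
climb(4) = climb(3) + climb(2) = 3 + 2 = 5
climb(5) = climb(4) + climb(3) = 5 + 3 = 8
climb(6) = climb(5) + climb(4) = 8 + 5 = 13
climb(7) = climb(6) + climb(5) = 13 + 8 = 21
climb(8) = climb(7) + climb(6) = 21 + 13 = 34
climb(9) = climb(8) + climb(7) = 34 + 21 = 55
climb(10) = climb(9) + climb(8) = 55 + 34 = 89
climb(11) = climb(10) + climb(9) = 89 + 55 = 144
climb(12) = climb(11) + climb(10) = 144 + 89 = 233
climb(13) = climb(12) + climb(11) = 233 + 144 = 377
climb(14) = climb(13) + climb(12) = 377 + 233 = 610
climb(15) = climb(14) + climb(13) = 610 + 377 = 987
climb(16) = climb(15) + climb(14) = 987 + 610 = 1597
climb(17) = climb(16) + climb(15) = 1597 + 987 = 2584
climb(18) = climb(17) + climb(16) = 2584 + 1597 = 4181
climb(19) = climb(18) + climb(17) = 4181 + 2584 = 6765
climb(20) = climb(19) + climb(18) = 6765 + 4181 = 10946
climb(21) = climb(20) + climb(19) = 10946 + 6765 = 17711
climb(22) = climb(21) + climb(20) = 17711 + 10946 = 28657
climb(23) = climb(22) + climb(21) = 28657 + 17711 = 46368
climb(24) = climb(23) + climb(22) = 46368 + 28657 = 75025

75025


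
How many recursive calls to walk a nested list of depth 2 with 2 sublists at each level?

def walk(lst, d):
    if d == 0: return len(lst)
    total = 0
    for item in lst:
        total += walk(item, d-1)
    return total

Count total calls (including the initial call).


At depth 0 (root): 1 call
At depth 1: each of 1 parents calls walk on 2 children = 2 calls
At depth 2: each of 2 parents calls walk on 2 children = 4 calls
Total: 1 + 2 + 4 = 7

7


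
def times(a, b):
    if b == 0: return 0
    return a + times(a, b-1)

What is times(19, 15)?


times(19, 15) = 19 + times(19, 14)
times(19, 14) = 19 + times(19, 13)
times(19, 13) = 19 + times(19, 12)
times(19, 12) = 19 + times(19, 11)
times(19, 11) = 19 + times(19, 10)
times(19, 10) = 19 + times(19, 9)
times(19, 9) = 19 + times(19, 8)
times(19, 8) = 19 + times(19, 7)
times(19, 7) = 19 + times(19, 6)
times(19, 6) = 19 + times(19, 5)
times(19, 5) = 19 + times(19, 4)
times(19, 4) = 19 + times(19, 3)
times(19, 3) = 19 + times(19, 2)
times(19, 2) = 19 + times(19, 1)
times(19, 1) = 19 + times(19, 0)
times(19, 0) = 0  (base case)
Total: 19 + 19 + 19 + 19 + 19 + 19 + 19 + 19 + 19 + 19 + 19 + 19 + 19 + 19 + 19 + 0 = 285

285


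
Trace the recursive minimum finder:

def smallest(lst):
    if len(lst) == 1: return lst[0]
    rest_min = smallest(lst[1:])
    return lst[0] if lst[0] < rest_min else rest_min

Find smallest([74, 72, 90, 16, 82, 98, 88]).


smallest([74, 72, 90, 16, 82, 98, 88]): compare 74 with smallest([72, 90, 16, 82, 98, 88])
smallest([72, 90, 16, 82, 98, 88]): compare 72 with smallest([90, 16, 82, 98, 88])
smallest([90, 16, 82, 98, 88]): compare 90 with smallest([16, 82, 98, 88])
smallest([16, 82, 98, 88]): compare 16 with smallest([82, 98, 88])
smallest([82, 98, 88]): compare 82 with smallest([98, 88])
smallest([98, 88]): compare 98 with smallest([88])
smallest([88]) = 88  (base case)
Compare 98 with 88 -> 88
Compare 82 with 88 -> 82
Compare 16 with 82 -> 16
Compare 90 with 16 -> 16
Compare 72 with 16 -> 16
Compare 74 with 16 -> 16

16


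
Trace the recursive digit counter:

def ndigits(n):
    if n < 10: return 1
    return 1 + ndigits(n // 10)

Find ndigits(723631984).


ndigits(723631984) = 1 + ndigits(72363198)
ndigits(72363198) = 1 + ndigits(7236319)
ndigits(7236319) = 1 + ndigits(723631)
ndigits(723631) = 1 + ndigits(72363)
ndigits(72363) = 1 + ndigits(7236)
ndigits(7236) = 1 + ndigits(723)
ndigits(723) = 1 + ndigits(72)
ndigits(72) = 1 + ndigits(7)
ndigits(7) = 1  (base case: 7 < 10)
Unwinding: 1 + 1 + 1 + 1 + 1 + 1 + 1 + 1 + 1 = 9

9


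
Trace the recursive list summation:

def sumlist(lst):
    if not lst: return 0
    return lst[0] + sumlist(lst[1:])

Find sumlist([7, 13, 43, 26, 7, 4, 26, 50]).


sumlist([7, 13, 43, 26, 7, 4, 26, 50]) = 7 + sumlist([13, 43, 26, 7, 4, 26, 50])
sumlist([13, 43, 26, 7, 4, 26, 50]) = 13 + sumlist([43, 26, 7, 4, 26, 50])
sumlist([43, 26, 7, 4, 26, 50]) = 43 + sumlist([26, 7, 4, 26, 50])
sumlist([26, 7, 4, 26, 50]) = 26 + sumlist([7, 4, 26, 50])
sumlist([7, 4, 26, 50]) = 7 + sumlist([4, 26, 50])
sumlist([4, 26, 50]) = 4 + sumlist([26, 50])
sumlist([26, 50]) = 26 + sumlist([50])
sumlist([50]) = 50 + sumlist([])
sumlist([]) = 0  (base case)
Total: 7 + 13 + 43 + 26 + 7 + 4 + 26 + 50 + 0 = 176

176


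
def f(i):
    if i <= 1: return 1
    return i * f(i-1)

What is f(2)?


f(2)
= 2 * f(1)
= 2 * 1
= 2

2


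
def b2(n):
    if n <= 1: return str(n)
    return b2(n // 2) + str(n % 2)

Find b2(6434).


b2(6434) = b2(3217) + '0'
b2(3217) = b2(1608) + '1'
b2(1608) = b2(804) + '0'
b2(804) = b2(402) + '0'
b2(402) = b2(201) + '0'
b2(201) = b2(100) + '1'
b2(100) = b2(50) + '0'
b2(50) = b2(25) + '0'
b2(25) = b2(12) + '1'
b2(12) = b2(6) + '0'
b2(6) = b2(3) + '0'
b2(3) = b2(1) + '1'
b2(1) = '1'  (base case)
Concatenating: '1' + '1' + '0' + '0' + '1' + '0' + '0' + '1' + '0' + '0' + '0' + '1' + '0' = '1100100100010'

1100100100010


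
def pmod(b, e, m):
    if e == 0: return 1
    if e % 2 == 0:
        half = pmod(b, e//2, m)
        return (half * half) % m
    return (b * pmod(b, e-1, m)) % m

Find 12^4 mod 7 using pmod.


pmod(12, 4, 7): e is even, compute pmod(12, 2, 7)
  pmod(12, 2, 7): e is even, compute pmod(12, 1, 7)
    pmod(12, 1, 7): e is odd, compute pmod(12, 0, 7)
      pmod(12, 0, 7) = 1
    (12 * 1) % 7 = 5
  half=5, (5*5) % 7 = 4
half=4, (4*4) % 7 = 2

2


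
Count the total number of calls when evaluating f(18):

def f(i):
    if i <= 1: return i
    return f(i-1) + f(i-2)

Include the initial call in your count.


Let C(n) = total calls for f(n)
C(0) = 1, C(1) = 1
C(2) = 1 + C(1) + C(0) = 1 + 1 + 1 = 3
C(3) = 1 + C(2) + C(1) = 1 + 3 + 1 = 5
C(4) = 1 + C(3) + C(2) = 1 + 5 + 3 = 9
C(5) = 1 + C(4) + C(3) = 1 + 9 + 5 = 15
C(6) = 1 + C(5) + C(4) = 1 + 15 + 9 = 25
C(7) = 1 + C(6) + C(5) = 1 + 25 + 15 = 41
C(8) = 1 + C(7) + C(6) = 1 + 41 + 25 = 67
C(9) = 1 + C(8) + C(7) = 1 + 67 + 41 = 109
C(10) = 1 + C(9) + C(8) = 1 + 109 + 67 = 177
C(11) = 1 + C(10) + C(9) = 1 + 177 + 109 = 287
C(12) = 1 + C(11) + C(10) = 1 + 287 + 177 = 465
C(13) = 1 + C(12) + C(11) = 1 + 465 + 287 = 753
C(14) = 1 + C(13) + C(12) = 1 + 753 + 465 = 1219
C(15) = 1 + C(14) + C(13) = 1 + 1219 + 753 = 1973
C(16) = 1 + C(15) + C(14) = 1 + 1973 + 1219 = 3193
C(17) = 1 + C(16) + C(15) = 1 + 3193 + 1973 = 5167
C(18) = 1 + C(17) + C(16) = 1 + 5167 + 3193 = 8361

8361


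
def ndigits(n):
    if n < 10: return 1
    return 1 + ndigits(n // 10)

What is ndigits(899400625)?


ndigits(899400625) = 1 + ndigits(89940062)
ndigits(89940062) = 1 + ndigits(8994006)
ndigits(8994006) = 1 + ndigits(899400)
ndigits(899400) = 1 + ndigits(89940)
ndigits(89940) = 1 + ndigits(8994)
ndigits(8994) = 1 + ndigits(899)
ndigits(899) = 1 + ndigits(89)
ndigits(89) = 1 + ndigits(8)
ndigits(8) = 1  (base case: 8 < 10)
Unwinding: 1 + 1 + 1 + 1 + 1 + 1 + 1 + 1 + 1 = 9

9


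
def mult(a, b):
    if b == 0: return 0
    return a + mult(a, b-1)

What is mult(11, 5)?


mult(11, 5) = 11 + mult(11, 4)
mult(11, 4) = 11 + mult(11, 3)
mult(11, 3) = 11 + mult(11, 2)
mult(11, 2) = 11 + mult(11, 1)
mult(11, 1) = 11 + mult(11, 0)
mult(11, 0) = 0  (base case)
Total: 11 + 11 + 11 + 11 + 11 + 0 = 55

55


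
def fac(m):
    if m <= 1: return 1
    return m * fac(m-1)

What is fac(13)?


fac(13)
= 13 * fac(12)
= 13 * 12 * fac(11)
= 13 * 12 * 11 * fac(10)
= 13 * 12 * 11 * 10 * fac(9)
= 13 * 12 * 11 * 10 * 9 * fac(8)
= 13 * 12 * 11 * 10 * 9 * 8 * fac(7)
= 13 * 12 * 11 * 10 * 9 * 8 * 7 * fac(6)
= 13 * 12 * 11 * 10 * 9 * 8 * 7 * 6 * fac(5)
= 13 * 12 * 11 * 10 * 9 * 8 * 7 * 6 * 5 * fac(4)
= 13 * 12 * 11 * 10 * 9 * 8 * 7 * 6 * 5 * 4 * fac(3)
= 13 * 12 * 11 * 10 * 9 * 8 * 7 * 6 * 5 * 4 * 3 * fac(2)
= 13 * 12 * 11 * 10 * 9 * 8 * 7 * 6 * 5 * 4 * 3 * 2 * fac(1)
= 13 * 12 * 11 * 10 * 9 * 8 * 7 * 6 * 5 * 4 * 3 * 2 * 1
= 6227020800

6227020800


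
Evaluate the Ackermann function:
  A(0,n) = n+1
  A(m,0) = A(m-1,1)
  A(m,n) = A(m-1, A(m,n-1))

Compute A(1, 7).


A(1, 7) = A(0, A(1, 6))
  A(1, 6) = A(0, A(1, 5))
    A(1, 5) = A(0, A(1, 4))
      A(1, 4) = A(0, A(1, 3))
        A(1, 3) = A(0, A(1, 2))
          A(1, 2) = A(0, A(1, 1))
          A(1, 1) = A(0, A(1, 0))
          A(1, 0) = A(0, 1)
          A(0, 1) = 2
            = A(0, 2)
          A(0, 2) = 3
            = A(0, 3)
          A(0, 3) = 4
          = A(0, 4)
          A(0, 4) = 5
        = A(0, 5)
        A(0, 5) = 6
      = A(0, 6)
      A(0, 6) = 7
    = A(0, 7)
    A(0, 7) = 8
  = A(0, 8)
  A(0, 8) = 9
Result: A(1, 7) = 9

9


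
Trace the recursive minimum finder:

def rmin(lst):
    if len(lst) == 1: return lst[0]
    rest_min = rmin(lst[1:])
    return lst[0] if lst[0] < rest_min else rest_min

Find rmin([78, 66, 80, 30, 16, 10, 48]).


rmin([78, 66, 80, 30, 16, 10, 48]): compare 78 with rmin([66, 80, 30, 16, 10, 48])
rmin([66, 80, 30, 16, 10, 48]): compare 66 with rmin([80, 30, 16, 10, 48])
rmin([80, 30, 16, 10, 48]): compare 80 with rmin([30, 16, 10, 48])
rmin([30, 16, 10, 48]): compare 30 with rmin([16, 10, 48])
rmin([16, 10, 48]): compare 16 with rmin([10, 48])
rmin([10, 48]): compare 10 with rmin([48])
rmin([48]) = 48  (base case)
Compare 10 with 48 -> 10
Compare 16 with 10 -> 10
Compare 30 with 10 -> 10
Compare 80 with 10 -> 10
Compare 66 with 10 -> 10
Compare 78 with 10 -> 10

10


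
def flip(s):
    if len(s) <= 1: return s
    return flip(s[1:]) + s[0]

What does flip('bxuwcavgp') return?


flip('bxuwcavgp') = flip('xuwcavgp') + 'b'
flip('xuwcavgp') = flip('uwcavgp') + 'x'
flip('uwcavgp') = flip('wcavgp') + 'u'
flip('wcavgp') = flip('cavgp') + 'w'
flip('cavgp') = flip('avgp') + 'c'
flip('avgp') = flip('vgp') + 'a'
flip('vgp') = flip('gp') + 'v'
flip('gp') = flip('p') + 'g'
flip('p') = 'p'  (base case)
Concatenating: 'p' + 'g' + 'v' + 'a' + 'c' + 'w' + 'u' + 'x' + 'b' = 'pgvacwuxb'

pgvacwuxb


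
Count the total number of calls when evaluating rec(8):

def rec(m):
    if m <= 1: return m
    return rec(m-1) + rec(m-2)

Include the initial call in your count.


Let C(n) = total calls for rec(n)
C(0) = 1, C(1) = 1
C(2) = 1 + C(1) + C(0) = 1 + 1 + 1 = 3
C(3) = 1 + C(2) + C(1) = 1 + 3 + 1 = 5
C(4) = 1 + C(3) + C(2) = 1 + 5 + 3 = 9
C(5) = 1 + C(4) + C(3) = 1 + 9 + 5 = 15
C(6) = 1 + C(5) + C(4) = 1 + 15 + 9 = 25
C(7) = 1 + C(6) + C(5) = 1 + 25 + 15 = 41
C(8) = 1 + C(7) + C(6) = 1 + 41 + 25 = 67

67


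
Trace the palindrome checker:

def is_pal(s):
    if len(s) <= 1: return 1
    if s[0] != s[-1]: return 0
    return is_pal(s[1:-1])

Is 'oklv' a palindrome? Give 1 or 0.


is_pal('oklv'): s[0]='o' != s[-1]='v' -> return 0
Result: 0 (not a palindrome)

0


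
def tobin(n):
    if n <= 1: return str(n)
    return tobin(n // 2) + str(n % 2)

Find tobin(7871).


tobin(7871) = tobin(3935) + '1'
tobin(3935) = tobin(1967) + '1'
tobin(1967) = tobin(983) + '1'
tobin(983) = tobin(491) + '1'
tobin(491) = tobin(245) + '1'
tobin(245) = tobin(122) + '1'
tobin(122) = tobin(61) + '0'
tobin(61) = tobin(30) + '1'
tobin(30) = tobin(15) + '0'
tobin(15) = tobin(7) + '1'
tobin(7) = tobin(3) + '1'
tobin(3) = tobin(1) + '1'
tobin(1) = '1'  (base case)
Concatenating: '1' + '1' + '1' + '1' + '0' + '1' + '0' + '1' + '1' + '1' + '1' + '1' + '1' = '1111010111111'

1111010111111


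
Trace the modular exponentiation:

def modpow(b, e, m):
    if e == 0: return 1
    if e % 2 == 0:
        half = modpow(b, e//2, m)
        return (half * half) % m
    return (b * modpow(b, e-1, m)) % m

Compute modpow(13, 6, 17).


modpow(13, 6, 17): e is even, compute modpow(13, 3, 17)
  modpow(13, 3, 17): e is odd, compute modpow(13, 2, 17)
    modpow(13, 2, 17): e is even, compute modpow(13, 1, 17)
      modpow(13, 1, 17): e is odd, compute modpow(13, 0, 17)
        modpow(13, 0, 17) = 1
      (13 * 1) % 17 = 13
    half=13, (13*13) % 17 = 16
  (13 * 16) % 17 = 4
half=4, (4*4) % 17 = 16

16


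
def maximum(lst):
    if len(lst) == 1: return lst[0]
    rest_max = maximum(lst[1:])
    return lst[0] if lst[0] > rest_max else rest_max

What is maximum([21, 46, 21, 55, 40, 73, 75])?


maximum([21, 46, 21, 55, 40, 73, 75]): compare 21 with maximum([46, 21, 55, 40, 73, 75])
maximum([46, 21, 55, 40, 73, 75]): compare 46 with maximum([21, 55, 40, 73, 75])
maximum([21, 55, 40, 73, 75]): compare 21 with maximum([55, 40, 73, 75])
maximum([55, 40, 73, 75]): compare 55 with maximum([40, 73, 75])
maximum([40, 73, 75]): compare 40 with maximum([73, 75])
maximum([73, 75]): compare 73 with maximum([75])
maximum([75]) = 75  (base case)
Compare 73 with 75 -> 75
Compare 40 with 75 -> 75
Compare 55 with 75 -> 75
Compare 21 with 75 -> 75
Compare 46 with 75 -> 75
Compare 21 with 75 -> 75

75


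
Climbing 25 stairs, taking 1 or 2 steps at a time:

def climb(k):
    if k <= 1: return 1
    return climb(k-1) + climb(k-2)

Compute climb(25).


Building up from base cases:
climb(0) = 1
climb(1) = 1
climb(2) = climb(1) + climb(0) = 1 + 1 = 2
climb(3) = climb(2) + climb(1) = 2 + 1 = 3
climb(4) = climb(3) + climb(2) = 3 + 2 = 5
climb(5) = climb(4) + climb(3) = 5 + 3 = 8
climb(6) = climb(5) + climb(4) = 8 + 5 = 13
climb(7) = climb(6) + climb(5) = 13 + 8 = 21
climb(8) = climb(7) + climb(6) = 21 + 13 = 34
climb(9) = climb(8) + climb(7) = 34 + 21 = 55
climb(10) = climb(9) + climb(8) = 55 + 34 = 89
climb(11) = climb(10) + climb(9) = 89 + 55 = 144
climb(12) = climb(11) + climb(10) = 144 + 89 = 233
climb(13) = climb(12) + climb(11) = 233 + 144 = 377
climb(14) = climb(13) + climb(12) = 377 + 233 = 610
climb(15) = climb(14) + climb(13) = 610 + 377 = 987
climb(16) = climb(15) + climb(14) = 987 + 610 = 1597
climb(17) = climb(16) + climb(15) = 1597 + 987 = 2584
climb(18) = climb(17) + climb(16) = 2584 + 1597 = 4181
climb(19) = climb(18) + climb(17) = 4181 + 2584 = 6765
climb(20) = climb(19) + climb(18) = 6765 + 4181 = 10946
climb(21) = climb(20) + climb(19) = 10946 + 6765 = 17711
climb(22) = climb(21) + climb(20) = 17711 + 10946 = 28657
climb(23) = climb(22) + climb(21) = 28657 + 17711 = 46368
climb(24) = climb(23) + climb(22) = 46368 + 28657 = 75025
climb(25) = climb(24) + climb(23) = 75025 + 46368 = 121393

121393


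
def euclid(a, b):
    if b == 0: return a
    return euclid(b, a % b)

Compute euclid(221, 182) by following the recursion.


euclid(221, 182) = euclid(182, 39)
euclid(182, 39) = euclid(39, 26)
euclid(39, 26) = euclid(26, 13)
euclid(26, 13) = euclid(13, 0)
euclid(13, 0) = 13  (base case)

13


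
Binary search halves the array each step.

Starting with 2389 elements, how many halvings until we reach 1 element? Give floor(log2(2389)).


2389 / 2 = 1194
1194 / 2 = 597
597 / 2 = 298
298 / 2 = 149
149 / 2 = 74
74 / 2 = 37
37 / 2 = 18
18 / 2 = 9
9 / 2 = 4
4 / 2 = 2
2 / 2 = 1
Reached 1 after 11 halvings

11


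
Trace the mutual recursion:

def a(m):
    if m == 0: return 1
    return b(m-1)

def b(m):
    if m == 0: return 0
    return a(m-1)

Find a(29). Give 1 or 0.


a(29) = b(28)
b(28) = a(27)
a(27) = b(26)
b(26) = a(25)
a(25) = b(24)
b(24) = a(23)
a(23) = b(22)
b(22) = a(21)
a(21) = b(20)
b(20) = a(19)
a(19) = b(18)
b(18) = a(17)
a(17) = b(16)
b(16) = a(15)
a(15) = b(14)
b(14) = a(13)
a(13) = b(12)
b(12) = a(11)
a(11) = b(10)
b(10) = a(9)
a(9) = b(8)
b(8) = a(7)
a(7) = b(6)
b(6) = a(5)
a(5) = b(4)
b(4) = a(3)
a(3) = b(2)
b(2) = a(1)
a(1) = b(0)
b(0) = 0  (base case)
Result: 0

0


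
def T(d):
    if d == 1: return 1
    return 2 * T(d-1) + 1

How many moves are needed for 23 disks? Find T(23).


T(23) = 2 * T(22) + 1
T(22) = 2 * T(21) + 1
T(21) = 2 * T(20) + 1
T(20) = 2 * T(19) + 1
T(19) = 2 * T(18) + 1
T(18) = 2 * T(17) + 1
T(17) = 2 * T(16) + 1
T(16) = 2 * T(15) + 1
T(15) = 2 * T(14) + 1
T(14) = 2 * T(13) + 1
T(13) = 2 * T(12) + 1
T(12) = 2 * T(11) + 1
T(11) = 2 * T(10) + 1
T(10) = 2 * T(9) + 1
T(9) = 2 * T(8) + 1
T(8) = 2 * T(7) + 1
T(7) = 2 * T(6) + 1
T(6) = 2 * T(5) + 1
T(5) = 2 * T(4) + 1
T(4) = 2 * T(3) + 1
T(3) = 2 * T(2) + 1
T(2) = 2 * T(1) + 1
T(1) = 1  (base case)
T(2) = 2 * 1 + 1 = 3
T(3) = 2 * 3 + 1 = 7
T(4) = 2 * 7 + 1 = 15
T(5) = 2 * 15 + 1 = 31
T(6) = 2 * 31 + 1 = 63
T(7) = 2 * 63 + 1 = 127
T(8) = 2 * 127 + 1 = 255
T(9) = 2 * 255 + 1 = 511
T(10) = 2 * 511 + 1 = 1023
T(11) = 2 * 1023 + 1 = 2047
T(12) = 2 * 2047 + 1 = 4095
T(13) = 2 * 4095 + 1 = 8191
T(14) = 2 * 8191 + 1 = 16383
T(15) = 2 * 16383 + 1 = 32767
T(16) = 2 * 32767 + 1 = 65535
T(17) = 2 * 65535 + 1 = 131071
T(18) = 2 * 131071 + 1 = 262143
T(19) = 2 * 262143 + 1 = 524287
T(20) = 2 * 524287 + 1 = 1048575
T(21) = 2 * 1048575 + 1 = 2097151
T(22) = 2 * 2097151 + 1 = 4194303
T(23) = 2 * 4194303 + 1 = 8388607

8388607


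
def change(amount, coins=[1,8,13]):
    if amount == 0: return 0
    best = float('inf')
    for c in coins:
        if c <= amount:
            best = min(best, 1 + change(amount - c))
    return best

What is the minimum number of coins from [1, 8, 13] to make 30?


Building up with DP:
change(0) = 0
change(1) = min(1+change(0)=1+0=1) = 1
change(2) = min(1+change(1)=1+1=2) = 2
change(3) = min(1+change(2)=1+2=3) = 3
change(4) = min(1+change(3)=1+3=4) = 4
change(5) = min(1+change(4)=1+4=5) = 5
change(6) = min(1+change(5)=1+5=6) = 6
change(7) = min(1+change(6)=1+6=7) = 7
change(8) = min(1+change(7)=1+7=8, 1+change(0)=1+0=1) = 1
change(9) = min(1+change(8)=1+1=2, 1+change(1)=1+1=2) = 2
change(10) = min(1+change(9)=1+2=3, 1+change(2)=1+2=3) = 3
change(11) = min(1+change(10)=1+3=4, 1+change(3)=1+3=4) = 4
change(12) = min(1+change(11)=1+4=5, 1+change(4)=1+4=5) = 5
change(13) = min(1+change(12)=1+5=6, 1+change(5)=1+5=6, 1+change(0)=1+0=1) = 1
change(14) = min(1+change(13)=1+1=2, 1+change(6)=1+6=7, 1+change(1)=1+1=2) = 2
change(15) = min(1+change(14)=1+2=3, 1+change(7)=1+7=8, 1+change(2)=1+2=3) = 3
change(16) = min(1+change(15)=1+3=4, 1+change(8)=1+1=2, 1+change(3)=1+3=4) = 2
change(17) = min(1+change(16)=1+2=3, 1+change(9)=1+2=3, 1+change(4)=1+4=5) = 3
change(18) = min(1+change(17)=1+3=4, 1+change(10)=1+3=4, 1+change(5)=1+5=6) = 4
change(19) = min(1+change(18)=1+4=5, 1+change(11)=1+4=5, 1+change(6)=1+6=7) = 5
change(20) = min(1+change(19)=1+5=6, 1+change(12)=1+5=6, 1+change(7)=1+7=8) = 6
change(21) = min(1+change(20)=1+6=7, 1+change(13)=1+1=2, 1+change(8)=1+1=2) = 2
change(22) = min(1+change(21)=1+2=3, 1+change(14)=1+2=3, 1+change(9)=1+2=3) = 3
change(23) = min(1+change(22)=1+3=4, 1+change(15)=1+3=4, 1+change(10)=1+3=4) = 4
change(24) = min(1+change(23)=1+4=5, 1+change(16)=1+2=3, 1+change(11)=1+4=5) = 3
change(25) = min(1+change(24)=1+3=4, 1+change(17)=1+3=4, 1+change(12)=1+5=6) = 4
change(26) = min(1+change(25)=1+4=5, 1+change(18)=1+4=5, 1+change(13)=1+1=2) = 2
change(27) = min(1+change(26)=1+2=3, 1+change(19)=1+5=6, 1+change(14)=1+2=3) = 3
change(28) = min(1+change(27)=1+3=4, 1+change(20)=1+6=7, 1+change(15)=1+3=4) = 4
change(29) = min(1+change(28)=1+4=5, 1+change(21)=1+2=3, 1+change(16)=1+2=3) = 3
change(30) = min(1+change(29)=1+3=4, 1+change(22)=1+3=4, 1+change(17)=1+3=4) = 4

4


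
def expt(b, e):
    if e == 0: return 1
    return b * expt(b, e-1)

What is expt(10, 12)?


expt(10, 12)
= 10 * expt(10, 11)
= 10 * 10 * expt(10, 10)
= 10 * 10 * 10 * expt(10, 9)
= 10 * 10 * 10 * 10 * expt(10, 8)
= 10 * 10 * 10 * 10 * 10 * expt(10, 7)
= 10 * 10 * 10 * 10 * 10 * 10 * expt(10, 6)
= 10 * 10 * 10 * 10 * 10 * 10 * 10 * expt(10, 5)
= 10 * 10 * 10 * 10 * 10 * 10 * 10 * 10 * expt(10, 4)
= 10 * 10 * 10 * 10 * 10 * 10 * 10 * 10 * 10 * expt(10, 3)
= 10 * 10 * 10 * 10 * 10 * 10 * 10 * 10 * 10 * 10 * expt(10, 2)
= 10 * 10 * 10 * 10 * 10 * 10 * 10 * 10 * 10 * 10 * 10 * expt(10, 1)
= 10 * 10 * 10 * 10 * 10 * 10 * 10 * 10 * 10 * 10 * 10 * 10 * expt(10, 0)
= 10 * 10 * 10 * 10 * 10 * 10 * 10 * 10 * 10 * 10 * 10 * 10 * 1
= 1000000000000

1000000000000
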